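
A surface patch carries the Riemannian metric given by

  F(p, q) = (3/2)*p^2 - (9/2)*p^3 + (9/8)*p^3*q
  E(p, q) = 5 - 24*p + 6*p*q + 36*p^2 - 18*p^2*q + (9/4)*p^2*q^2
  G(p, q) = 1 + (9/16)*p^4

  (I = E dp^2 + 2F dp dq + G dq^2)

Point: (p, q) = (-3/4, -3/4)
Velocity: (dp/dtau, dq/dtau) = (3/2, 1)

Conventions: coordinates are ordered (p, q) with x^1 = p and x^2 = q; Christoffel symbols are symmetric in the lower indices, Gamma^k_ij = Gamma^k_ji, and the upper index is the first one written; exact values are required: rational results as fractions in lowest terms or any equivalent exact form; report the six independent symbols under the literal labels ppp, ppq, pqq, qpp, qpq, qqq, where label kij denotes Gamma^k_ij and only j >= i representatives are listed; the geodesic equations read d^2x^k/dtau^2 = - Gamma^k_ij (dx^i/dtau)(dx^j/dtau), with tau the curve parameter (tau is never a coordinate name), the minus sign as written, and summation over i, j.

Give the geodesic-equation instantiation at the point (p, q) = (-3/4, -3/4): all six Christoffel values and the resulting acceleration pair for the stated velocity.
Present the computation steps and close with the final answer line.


E = 56249/1024, F = 6345/2048, G = 4825/4096 at the point
E_p = -13395/128, E_q = -2115/128, F_p = -5769/512, F_q = -243/512, G_p = -243/256, G_q = 0
EG - F^2 = 225725/4096;  g^inv = (4096/225725) * [[4825/4096, -6345/2048], [-6345/2048, 56249/1024]]
first-kind symbols [ij,l] = (1/2)(d_i g_jl + d_j g_il - d_l g_ij): [pp,p] = E_p/2 = -13395/256, [pp,q] = F_p - E_q/2 = -1539/512, [pq,p] = E_q/2 = -2115/256, [pq,q] = G_p/2 = -243/512, [qq,p] = F_q - G_p/2 = 0, [qq,q] = G_q/2 = 0
Gamma^p_ij = (G*[ij,p] - F*[ij,q])/(EG - F^2), Gamma^q_ij = (E*[ij,q] - F*[ij,p])/(EG - F^2)
Gamma_ppp = -42864/45145, Gamma_ppq = -6768/45145, Gamma_pqq = 0, Gamma_qpp = -12312/225725, Gamma_qpq = -1944/225725, Gamma_qqq = 0
d^2p/dtau^2 = -(Gamma_ppp*(3/2)^2 + 2*Gamma_ppq*(3/2)*(1) + Gamma_pqq*(1)^2) = 116748/45145
d^2q/dtau^2 = -(Gamma_qpp*(3/2)^2 + 2*Gamma_qpq*(3/2)*(1) + Gamma_qqq*(1)^2) = 33534/225725

Answer: Gamma_ppp = -42864/45145, Gamma_ppq = -6768/45145, Gamma_pqq = 0, Gamma_qpp = -12312/225725, Gamma_qpq = -1944/225725, Gamma_qqq = 0; accelerations (d^2p/dtau^2, d^2q/dtau^2) = (116748/45145, 33534/225725)


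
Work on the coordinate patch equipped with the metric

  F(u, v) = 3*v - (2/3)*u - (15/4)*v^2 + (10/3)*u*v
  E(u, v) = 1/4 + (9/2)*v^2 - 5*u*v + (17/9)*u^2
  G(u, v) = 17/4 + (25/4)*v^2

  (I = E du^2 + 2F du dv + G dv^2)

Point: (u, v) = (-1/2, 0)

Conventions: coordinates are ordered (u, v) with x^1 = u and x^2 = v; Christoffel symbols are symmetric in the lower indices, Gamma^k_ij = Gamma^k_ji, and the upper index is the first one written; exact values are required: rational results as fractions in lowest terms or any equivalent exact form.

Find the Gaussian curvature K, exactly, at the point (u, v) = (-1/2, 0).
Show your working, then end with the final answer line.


E = 13/18, F = 1/3, G = 17/4, EG - F^2 = 71/24 at the point
E_u = -17/9, E_v = 5/2, F_u = -2/3, F_v = 4/3, G_u = 0, G_v = 0
E_vv = 9, F_uv = 10/3, G_uu = 0
Evaluate Brioschi's two determinant matrices M1, M2 and divide by (EG - F^2)^2.
M1 = [[-E_vv/2 + F_uv - G_uu/2, E_u/2, F_u - E_v/2], [F_v - G_u/2, E, F], [G_v/2, F, G]] = [[-7/6, -17/18, -23/12], [4/3, 13/18, 1/3], [0, 1/3, 17/4]]; det M1 = 151/144
M2 = [[0, E_v/2, G_u/2], [E_v/2, E, F], [G_u/2, F, G]] = [[0, 5/4, 0], [5/4, 13/18, 1/3], [0, 1/3, 17/4]]; det M2 = -425/64
det M1 - det M2 = 4429/576; K = 4429/576 / (71/24)^2 = 4429/5041

Answer: K = 4429/5041


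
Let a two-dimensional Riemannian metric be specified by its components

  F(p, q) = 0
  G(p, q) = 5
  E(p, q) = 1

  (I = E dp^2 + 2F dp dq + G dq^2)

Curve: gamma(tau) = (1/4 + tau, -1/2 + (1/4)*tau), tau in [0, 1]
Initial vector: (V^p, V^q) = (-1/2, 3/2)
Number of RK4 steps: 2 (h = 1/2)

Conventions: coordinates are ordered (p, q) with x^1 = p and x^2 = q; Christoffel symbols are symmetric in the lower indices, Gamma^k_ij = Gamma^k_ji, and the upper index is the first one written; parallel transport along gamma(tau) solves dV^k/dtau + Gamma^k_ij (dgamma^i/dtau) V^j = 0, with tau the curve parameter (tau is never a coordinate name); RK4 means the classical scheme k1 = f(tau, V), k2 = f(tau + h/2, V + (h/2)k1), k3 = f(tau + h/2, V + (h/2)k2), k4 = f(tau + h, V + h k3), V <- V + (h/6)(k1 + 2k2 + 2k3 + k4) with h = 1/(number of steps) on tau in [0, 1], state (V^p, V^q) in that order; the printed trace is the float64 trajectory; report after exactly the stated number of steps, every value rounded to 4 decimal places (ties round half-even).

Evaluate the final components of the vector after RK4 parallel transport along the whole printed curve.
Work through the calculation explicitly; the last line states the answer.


gamma'(tau) = (1, 1/4); f(tau, V)^k = -Gamma^k_ij(gamma(tau)) gamma'^i(tau) V^j; h = 1/2; intermediate values shown to 6 dp
curve data and Christoffel symbols at the stage parameters:
  tau = 0.000000: gamma = (0.250000, -0.500000), gamma' = (1.000000, 0.250000); Gamma_ppp = 0.000000, Gamma_ppq = 0.000000, Gamma_pqq = 0.000000, Gamma_qpp = 0.000000, Gamma_qpq = 0.000000, Gamma_qqq = 0.000000
  tau = 0.250000: gamma = (0.500000, -0.437500), gamma' = (1.000000, 0.250000); Gamma_ppp = 0.000000, Gamma_ppq = 0.000000, Gamma_pqq = 0.000000, Gamma_qpp = 0.000000, Gamma_qpq = 0.000000, Gamma_qqq = 0.000000
  tau = 0.500000: gamma = (0.750000, -0.375000), gamma' = (1.000000, 0.250000); Gamma_ppp = 0.000000, Gamma_ppq = 0.000000, Gamma_pqq = 0.000000, Gamma_qpp = 0.000000, Gamma_qpq = 0.000000, Gamma_qqq = 0.000000
  tau = 0.750000: gamma = (1.000000, -0.312500), gamma' = (1.000000, 0.250000); Gamma_ppp = 0.000000, Gamma_ppq = 0.000000, Gamma_pqq = 0.000000, Gamma_qpp = 0.000000, Gamma_qpq = 0.000000, Gamma_qqq = 0.000000
  tau = 1.000000: gamma = (1.250000, -0.250000), gamma' = (1.000000, 0.250000); Gamma_ppp = 0.000000, Gamma_ppq = 0.000000, Gamma_pqq = 0.000000, Gamma_qpp = 0.000000, Gamma_qpq = 0.000000, Gamma_qqq = 0.000000
step 0: V^p = -0.5000, V^q = 1.5000
step 1: k1 = (0.000000, 0.000000), k2 = (0.000000, 0.000000), k3 = (0.000000, 0.000000), k4 = (0.000000, 0.000000); V <- V + (h/6)(k1 + 2k2 + 2k3 + k4): V^p = -0.5000, V^q = 1.5000
step 2: k1 = (0.000000, 0.000000), k2 = (0.000000, 0.000000), k3 = (0.000000, 0.000000), k4 = (0.000000, 0.000000); V <- V + (h/6)(k1 + 2k2 + 2k3 + k4): V^p = -0.5000, V^q = 1.5000

Answer: V^p = -0.5000, V^q = 1.5000


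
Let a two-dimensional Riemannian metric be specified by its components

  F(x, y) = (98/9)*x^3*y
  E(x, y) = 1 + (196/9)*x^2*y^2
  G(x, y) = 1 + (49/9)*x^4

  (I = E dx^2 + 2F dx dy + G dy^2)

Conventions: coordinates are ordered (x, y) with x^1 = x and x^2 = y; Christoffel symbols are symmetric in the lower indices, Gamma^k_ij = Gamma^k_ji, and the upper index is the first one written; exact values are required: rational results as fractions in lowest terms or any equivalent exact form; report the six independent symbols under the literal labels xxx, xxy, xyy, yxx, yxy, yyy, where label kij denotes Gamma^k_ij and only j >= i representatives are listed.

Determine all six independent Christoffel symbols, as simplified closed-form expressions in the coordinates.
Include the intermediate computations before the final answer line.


E = 1 + (196/9)*x^2*y^2; F = (98/9)*x^3*y; G = 1 + (49/9)*x^4
Gamma^k_ij = (1/2) g^{kl} (d_i g_jl + d_j g_il - d_l g_ij), with g^inv = (1/(EG-F^2)) [[G, -F], [-F, E]]
first partials: E_x = (392/9)*x*y^2, E_y = (392/9)*x^2*y, F_x = (98/3)*x^2*y, F_y = (98/9)*x^3, G_x = (196/9)*x^3, G_y = 0
D = EG - F^2 = 1 + (196/9)*x^2*y^2 + (49/9)*x^4
expanded: Gamma^x_xx = (G E_x - 2F F_x + F E_y)/(2D), Gamma^x_xy = (G E_y - F G_x)/(2D), Gamma^x_yy = (2G F_y - G G_x - F G_y)/(2D), Gamma^y_xx = (2E F_x - E E_y - F E_x)/(2D), Gamma^y_xy = (E G_x - F E_y)/(2D), Gamma^y_yy = (E G_y - 2F F_y + F G_x)/(2D); substitute and cancel common factors

Answer: Gamma_xxx = 196*x*y^2/(49*x^4 + 196*x^2*y^2 + 9), Gamma_xxy = 196*x^2*y/(49*x^4 + 196*x^2*y^2 + 9), Gamma_xyy = 0, Gamma_yxx = 98*x^2*y/(49*x^4 + 196*x^2*y^2 + 9), Gamma_yxy = 98*x^3/(49*x^4 + 196*x^2*y^2 + 9), Gamma_yyy = 0


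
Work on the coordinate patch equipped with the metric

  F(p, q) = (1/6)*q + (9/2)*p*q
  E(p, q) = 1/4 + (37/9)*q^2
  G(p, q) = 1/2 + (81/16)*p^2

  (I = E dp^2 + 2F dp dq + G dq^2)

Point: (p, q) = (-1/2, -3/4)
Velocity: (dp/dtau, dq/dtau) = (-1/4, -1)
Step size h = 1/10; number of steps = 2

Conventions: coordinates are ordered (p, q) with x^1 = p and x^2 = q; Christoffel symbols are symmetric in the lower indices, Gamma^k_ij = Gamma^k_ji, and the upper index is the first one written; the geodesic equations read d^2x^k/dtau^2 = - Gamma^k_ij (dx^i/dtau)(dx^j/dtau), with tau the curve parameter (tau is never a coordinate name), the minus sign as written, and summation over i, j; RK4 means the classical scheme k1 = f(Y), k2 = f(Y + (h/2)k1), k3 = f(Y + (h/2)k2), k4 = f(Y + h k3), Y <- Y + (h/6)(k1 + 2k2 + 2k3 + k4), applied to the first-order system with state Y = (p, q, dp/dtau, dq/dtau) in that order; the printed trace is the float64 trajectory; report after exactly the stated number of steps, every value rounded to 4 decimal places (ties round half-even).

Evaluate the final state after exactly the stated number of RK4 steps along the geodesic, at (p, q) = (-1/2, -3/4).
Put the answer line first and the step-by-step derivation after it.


Answer: p = -0.5503, q = -0.9359, dp/dtau = -0.2521, dq/dtau = -0.8646

f(Y) = (dp/dtau, dq/dtau, -Gamma^p_ij Y'^i Y'^j, -Gamma^q_ij Y'^i Y'^j) with the Gammas evaluated at the stage position; h = 0.100000; intermediate values shown to 6 dp
step 0: p = -0.5000, q = -0.7500, dp/dtau = -0.2500, dq/dtau = -1.0000
step 1:
  k1: at (p, q) = (-0.500000, -0.750000), (dp/dtau, dq/dtau) = (-0.250000, -1.000000); Gamma_ppp = 0.218784, Gamma_ppq = -0.714799, Gamma_pqq = 0.379669, Gamma_qpp = -0.358806, Gamma_qpq = -0.801063, Gamma_qqq = -0.335990; k1 = (-0.250000, -1.000000, -0.035943, 0.758947)
  k2: at (p, q) = (-0.512500, -0.800000), (dp/dtau, dq/dtau) = (-0.251797, -0.962053); Gamma_ppp = 0.227401, Gamma_ppq = -0.673297, Gamma_pqq = 0.355467, Gamma_qpp = -0.382766, Gamma_qpq = -0.788148, Gamma_qqq = -0.332536; k2 = (-0.251797, -0.962053, -0.017216, 0.713890)
  k3: at (p, q) = (-0.512590, -0.798103), (dp/dtau, dq/dtau) = (-0.250861, -0.964305); Gamma_ppp = 0.227210, Gamma_ppq = -0.674166, Gamma_pqq = 0.356922, Gamma_qpp = -0.381623, Gamma_qpq = -0.788759, Gamma_qqq = -0.333083; k3 = (-0.250861, -0.964305, -0.020024, 0.715357)
  k4: at (p, q) = (-0.525086, -0.846431), (dp/dtau, dq/dtau) = (-0.252002, -0.928464); Gamma_ppp = 0.235154, Gamma_ppq = -0.636180, Gamma_pqq = 0.336613, Gamma_qpp = -0.404211, Gamma_qpq = -0.778361, Gamma_qqq = -0.330068; k4 = (-0.252002, -0.928464, -0.007409, 0.674437)
  Y <- Y + (h/6)(k1 + 2k2 + 2k3 + k4): p = -0.5251, q = -0.8464, dp/dtau = -0.2520, dq/dtau = -0.9285
step 2:
  k1: at (p, q) = (-0.525122, -0.846353), (dp/dtau, dq/dtau) = (-0.251964, -0.928469); Gamma_ppp = 0.235154, Gamma_ppq = -0.636177, Gamma_pqq = 0.336699, Gamma_qpp = -0.404150, Gamma_qpq = -0.778392, Gamma_qqq = -0.330113; k1 = (-0.251964, -0.928469, -0.007526, 0.674428)
  k2: at (p, q) = (-0.537720, -0.892776), (dp/dtau, dq/dtau) = (-0.252340, -0.894747); Gamma_ppp = 0.242515, Gamma_ppq = -0.601448, Gamma_pqq = 0.319921, Gamma_qpp = -0.425203, Gamma_qpq = -0.770146, Gamma_qqq = -0.327693; k2 = (-0.252340, -0.894747, 0.000028, 0.637185)
  k3: at (p, q) = (-0.537739, -0.891090), (dp/dtau, dq/dtau) = (-0.251962, -0.896609); Gamma_ppp = 0.242363, Gamma_ppq = -0.602177, Gamma_pqq = 0.320944, Gamma_qpp = -0.424231, Gamma_qpq = -0.770548, Gamma_qqq = -0.328114; k3 = (-0.251962, -0.896609, -0.001318, 0.638858)
  k4: at (p, q) = (-0.550318, -0.936014), (dp/dtau, dq/dtau) = (-0.252096, -0.864583); Gamma_ppp = 0.249250, Gamma_ppq = -0.570278, Gamma_pqq = 0.306663, Gamma_qpp = -0.444072, Gamma_qpq = -0.763859, Gamma_qqq = -0.326089; k4 = (-0.252096, -0.864583, 0.003520, 0.604952)
  Y <- Y + (h/6)(k1 + 2k2 + 2k3 + k4): p = -0.5503, q = -0.9359, dp/dtau = -0.2521, dq/dtau = -0.8646


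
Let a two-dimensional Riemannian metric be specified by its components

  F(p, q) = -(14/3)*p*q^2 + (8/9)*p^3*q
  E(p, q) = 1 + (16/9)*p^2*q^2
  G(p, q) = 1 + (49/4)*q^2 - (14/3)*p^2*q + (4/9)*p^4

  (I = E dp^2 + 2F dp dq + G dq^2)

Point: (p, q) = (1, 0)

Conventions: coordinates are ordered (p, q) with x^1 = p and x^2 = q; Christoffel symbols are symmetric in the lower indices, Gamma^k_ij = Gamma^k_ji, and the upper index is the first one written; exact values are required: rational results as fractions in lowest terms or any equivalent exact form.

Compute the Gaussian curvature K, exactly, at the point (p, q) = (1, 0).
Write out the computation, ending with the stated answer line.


E = 1, F = 0, G = 13/9, EG - F^2 = 13/9 at the point
E_p = 0, E_q = 0, F_p = 0, F_q = 8/9, G_p = 16/9, G_q = -14/3
E_qq = 32/9, F_pq = 8/3, G_pp = 16/3
By Brioschi, K is (det M1 - det M2) divided by (EG - F^2) squared.
M1 = [[-E_qq/2 + F_pq - G_pp/2, E_p/2, F_p - E_q/2], [F_q - G_p/2, E, F], [G_q/2, F, G]] = [[-16/9, 0, 0], [0, 1, 0], [-7/3, 0, 13/9]]; det M1 = -208/81
M2 = [[0, E_q/2, G_p/2], [E_q/2, E, F], [G_p/2, F, G]] = [[0, 0, 8/9], [0, 1, 0], [8/9, 0, 13/9]]; det M2 = -64/81
det M1 - det M2 = -16/9; K = -16/9 / (13/9)^2 = -144/169

Answer: K = -144/169


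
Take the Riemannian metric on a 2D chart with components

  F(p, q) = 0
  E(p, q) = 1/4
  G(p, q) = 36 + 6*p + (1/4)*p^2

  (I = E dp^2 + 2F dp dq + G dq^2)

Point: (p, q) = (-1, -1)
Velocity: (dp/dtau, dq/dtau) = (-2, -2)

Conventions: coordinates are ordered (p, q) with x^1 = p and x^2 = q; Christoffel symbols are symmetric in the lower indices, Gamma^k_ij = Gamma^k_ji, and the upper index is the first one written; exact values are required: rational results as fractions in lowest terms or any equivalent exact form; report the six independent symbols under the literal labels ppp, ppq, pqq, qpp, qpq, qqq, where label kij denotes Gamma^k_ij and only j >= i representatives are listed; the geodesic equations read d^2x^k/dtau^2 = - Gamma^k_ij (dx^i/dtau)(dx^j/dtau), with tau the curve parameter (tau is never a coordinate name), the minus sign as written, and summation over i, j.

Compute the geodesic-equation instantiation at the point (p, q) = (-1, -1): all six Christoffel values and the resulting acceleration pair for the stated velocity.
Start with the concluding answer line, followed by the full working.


Answer: Gamma_ppp = 0, Gamma_ppq = 0, Gamma_pqq = -11, Gamma_qpp = 0, Gamma_qpq = 1/11, Gamma_qqq = 0; accelerations (d^2p/dtau^2, d^2q/dtau^2) = (44, -8/11)

E = 1/4, F = 0, G = 121/4 at the point
E_p = 0, E_q = 0, F_p = 0, F_q = 0, G_p = 11/2, G_q = 0
EG - F^2 = 121/16;  g^inv = (16/121) * [[121/4, 0], [0, 1/4]]
first-kind symbols [ij,l] = (1/2)(d_i g_jl + d_j g_il - d_l g_ij): [pp,p] = E_p/2 = 0, [pp,q] = F_p - E_q/2 = 0, [pq,p] = E_q/2 = 0, [pq,q] = G_p/2 = 11/4, [qq,p] = F_q - G_p/2 = -11/4, [qq,q] = G_q/2 = 0
Gamma^p_ij = (G*[ij,p] - F*[ij,q])/(EG - F^2), Gamma^q_ij = (E*[ij,q] - F*[ij,p])/(EG - F^2)
Gamma_ppp = 0, Gamma_ppq = 0, Gamma_pqq = -11, Gamma_qpp = 0, Gamma_qpq = 1/11, Gamma_qqq = 0
d^2p/dtau^2 = -(Gamma_ppp*(-2)^2 + 2*Gamma_ppq*(-2)*(-2) + Gamma_pqq*(-2)^2) = 44
d^2q/dtau^2 = -(Gamma_qpp*(-2)^2 + 2*Gamma_qpq*(-2)*(-2) + Gamma_qqq*(-2)^2) = -8/11


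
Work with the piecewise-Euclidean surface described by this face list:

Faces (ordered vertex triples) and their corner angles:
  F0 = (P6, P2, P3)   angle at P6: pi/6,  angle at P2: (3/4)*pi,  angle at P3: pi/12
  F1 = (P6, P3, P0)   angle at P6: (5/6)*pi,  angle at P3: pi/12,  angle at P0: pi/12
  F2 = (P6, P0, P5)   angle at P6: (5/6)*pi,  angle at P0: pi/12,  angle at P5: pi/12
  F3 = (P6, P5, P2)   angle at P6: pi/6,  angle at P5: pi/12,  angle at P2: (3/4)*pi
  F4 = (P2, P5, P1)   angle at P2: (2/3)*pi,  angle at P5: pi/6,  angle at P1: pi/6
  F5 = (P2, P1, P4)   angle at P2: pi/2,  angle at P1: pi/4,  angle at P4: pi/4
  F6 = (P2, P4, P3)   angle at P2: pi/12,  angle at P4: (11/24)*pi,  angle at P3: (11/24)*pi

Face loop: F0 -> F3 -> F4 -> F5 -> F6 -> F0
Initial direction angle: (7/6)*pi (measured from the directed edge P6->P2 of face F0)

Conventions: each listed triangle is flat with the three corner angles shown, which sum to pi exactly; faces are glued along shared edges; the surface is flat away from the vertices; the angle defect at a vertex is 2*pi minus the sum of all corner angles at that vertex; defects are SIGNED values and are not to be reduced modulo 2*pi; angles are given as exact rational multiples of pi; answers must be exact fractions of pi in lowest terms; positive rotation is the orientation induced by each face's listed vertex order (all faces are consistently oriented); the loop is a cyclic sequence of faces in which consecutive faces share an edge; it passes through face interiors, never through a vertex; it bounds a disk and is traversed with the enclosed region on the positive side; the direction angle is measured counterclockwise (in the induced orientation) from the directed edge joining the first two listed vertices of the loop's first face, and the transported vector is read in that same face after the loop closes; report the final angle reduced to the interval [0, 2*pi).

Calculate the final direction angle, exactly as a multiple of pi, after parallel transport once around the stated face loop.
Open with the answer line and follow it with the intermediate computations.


Answer: final direction angle = (5/12)*pi

enclosed vertex P2: corner angles sum to (11/4)*pi, defect = 2*pi - (11/4)*pi = (-3/4)*pi
final direction = starting direction + enclosed defect total, reduced mod 2*pi (induced orientation)
final angle = (7/6)*pi - (3/4)*pi = (5/12)*pi (mod 2*pi)


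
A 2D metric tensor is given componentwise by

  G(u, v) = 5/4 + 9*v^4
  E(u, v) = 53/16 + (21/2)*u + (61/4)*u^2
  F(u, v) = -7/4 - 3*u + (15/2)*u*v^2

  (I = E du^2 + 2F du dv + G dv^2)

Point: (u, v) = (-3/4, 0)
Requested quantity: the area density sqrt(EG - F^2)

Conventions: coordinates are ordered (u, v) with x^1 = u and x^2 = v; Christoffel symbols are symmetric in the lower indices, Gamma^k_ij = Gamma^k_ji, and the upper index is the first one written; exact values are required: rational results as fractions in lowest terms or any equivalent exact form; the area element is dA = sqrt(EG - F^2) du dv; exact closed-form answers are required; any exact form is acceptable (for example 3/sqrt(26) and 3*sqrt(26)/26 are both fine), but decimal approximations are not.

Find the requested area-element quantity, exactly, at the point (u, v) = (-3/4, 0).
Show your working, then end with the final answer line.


E = 257/64, F = 1/2, G = 5/4; EG - F^2 = 1221/256

Answer: sqrt(EG - F^2) = sqrt(1221)/16


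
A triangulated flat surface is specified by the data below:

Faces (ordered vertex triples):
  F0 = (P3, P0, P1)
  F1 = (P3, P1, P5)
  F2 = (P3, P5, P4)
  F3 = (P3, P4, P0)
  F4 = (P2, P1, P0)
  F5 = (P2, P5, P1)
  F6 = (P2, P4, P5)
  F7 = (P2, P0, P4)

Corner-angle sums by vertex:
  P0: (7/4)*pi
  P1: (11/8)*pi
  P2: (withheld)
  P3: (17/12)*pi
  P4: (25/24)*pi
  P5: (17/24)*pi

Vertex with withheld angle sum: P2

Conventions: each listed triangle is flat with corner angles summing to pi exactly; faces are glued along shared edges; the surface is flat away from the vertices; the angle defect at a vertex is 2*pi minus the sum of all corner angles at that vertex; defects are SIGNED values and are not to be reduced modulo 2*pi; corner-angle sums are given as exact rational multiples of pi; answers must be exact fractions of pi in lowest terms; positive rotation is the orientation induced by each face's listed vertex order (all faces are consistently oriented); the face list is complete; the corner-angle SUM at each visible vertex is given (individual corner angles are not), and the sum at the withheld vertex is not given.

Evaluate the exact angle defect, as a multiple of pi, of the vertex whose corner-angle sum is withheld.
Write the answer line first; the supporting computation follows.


Answer: defect(P2) = (7/24)*pi

V = 6, E = 12, F = 8; chi = V - E + F = 2
Gauss-Bonnet: total defect = 2*pi*chi = 4*pi; visible defects sum to (89/24)*pi


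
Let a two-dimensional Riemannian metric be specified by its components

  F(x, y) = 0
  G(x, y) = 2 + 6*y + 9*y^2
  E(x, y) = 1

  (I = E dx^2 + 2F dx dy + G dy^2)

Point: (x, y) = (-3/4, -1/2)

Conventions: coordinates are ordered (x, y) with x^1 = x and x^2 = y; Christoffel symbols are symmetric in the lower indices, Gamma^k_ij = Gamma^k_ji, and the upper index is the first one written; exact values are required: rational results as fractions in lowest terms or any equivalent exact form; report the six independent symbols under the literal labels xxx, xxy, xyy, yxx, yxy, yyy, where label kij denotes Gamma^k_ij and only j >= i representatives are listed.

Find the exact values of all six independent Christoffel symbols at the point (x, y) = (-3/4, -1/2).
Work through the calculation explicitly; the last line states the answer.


E = 1, F = 0, G = 5/4 at the point
E_x = 0, E_y = 0, F_x = 0, F_y = 0, G_x = 0, G_y = -3
EG - F^2 = 5/4;  g^inv = (4/5) * [[5/4, 0], [0, 1]]
first-kind symbols [ij,l] = (1/2)(d_i g_jl + d_j g_il - d_l g_ij): [xx,x] = E_x/2 = 0, [xx,y] = F_x - E_y/2 = 0, [xy,x] = E_y/2 = 0, [xy,y] = G_x/2 = 0, [yy,x] = F_y - G_x/2 = 0, [yy,y] = G_y/2 = -3/2
Gamma^x_ij = (G*[ij,x] - F*[ij,y])/(EG - F^2), Gamma^y_ij = (E*[ij,y] - F*[ij,x])/(EG - F^2)

Answer: Gamma_xxx = 0, Gamma_xxy = 0, Gamma_xyy = 0, Gamma_yxx = 0, Gamma_yxy = 0, Gamma_yyy = -6/5


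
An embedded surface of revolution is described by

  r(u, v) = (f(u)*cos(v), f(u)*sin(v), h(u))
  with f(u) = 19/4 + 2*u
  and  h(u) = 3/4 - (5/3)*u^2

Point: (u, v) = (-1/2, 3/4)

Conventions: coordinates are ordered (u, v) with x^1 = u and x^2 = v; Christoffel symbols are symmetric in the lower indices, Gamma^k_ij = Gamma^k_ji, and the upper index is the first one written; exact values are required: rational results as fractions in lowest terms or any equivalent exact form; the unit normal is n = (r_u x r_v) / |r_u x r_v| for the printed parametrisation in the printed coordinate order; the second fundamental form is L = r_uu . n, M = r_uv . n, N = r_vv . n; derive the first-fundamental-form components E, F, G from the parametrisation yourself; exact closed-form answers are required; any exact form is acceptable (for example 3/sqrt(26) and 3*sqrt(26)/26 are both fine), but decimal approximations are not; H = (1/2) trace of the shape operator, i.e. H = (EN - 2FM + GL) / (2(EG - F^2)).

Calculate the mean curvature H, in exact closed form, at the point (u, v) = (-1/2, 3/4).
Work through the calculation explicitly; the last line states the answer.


f = 15/4, f' = 2, f'' = 0, h' = 5/3, h'' = -10/3
E = 61/9, F = 0, G = 225/16; answer radicand W^2 = 61/9
unnormalised second-form numerators: l = -20/3, m = 0, n = 25/4; L = l/sqrt(61/9), and similarly M = m/sqrt(W^2), N = n/sqrt(W^2)
H = (E*n - 2*F*m + G*l) / (2*(EG - F^2)*sqrt(W^2)); E*n - 2*F*m + G*l = -925/18, EG - F^2 = 1525/16, so H = (-148/549)/sqrt(61/9)

Answer: H = -148*sqrt(61)/11163


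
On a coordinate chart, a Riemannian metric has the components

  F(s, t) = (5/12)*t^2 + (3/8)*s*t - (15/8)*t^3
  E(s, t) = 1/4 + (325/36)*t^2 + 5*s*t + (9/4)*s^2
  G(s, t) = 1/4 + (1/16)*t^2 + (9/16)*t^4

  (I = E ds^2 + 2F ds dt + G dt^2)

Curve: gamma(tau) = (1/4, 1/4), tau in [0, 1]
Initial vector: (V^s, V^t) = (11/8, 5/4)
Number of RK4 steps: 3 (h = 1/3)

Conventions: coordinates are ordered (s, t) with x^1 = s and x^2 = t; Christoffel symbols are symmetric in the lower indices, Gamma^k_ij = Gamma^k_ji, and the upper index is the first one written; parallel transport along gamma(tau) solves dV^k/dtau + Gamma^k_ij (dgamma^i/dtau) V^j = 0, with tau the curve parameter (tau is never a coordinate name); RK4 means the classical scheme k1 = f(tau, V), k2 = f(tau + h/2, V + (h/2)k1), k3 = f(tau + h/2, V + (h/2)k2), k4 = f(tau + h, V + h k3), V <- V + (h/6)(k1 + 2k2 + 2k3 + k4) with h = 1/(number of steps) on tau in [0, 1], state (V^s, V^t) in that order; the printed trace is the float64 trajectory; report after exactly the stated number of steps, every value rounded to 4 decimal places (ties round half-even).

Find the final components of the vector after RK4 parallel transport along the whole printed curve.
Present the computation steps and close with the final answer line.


gamma'(tau) = (0, 0); f(tau, V)^k = -Gamma^k_ij(gamma(tau)) gamma'^i(tau) V^j; h = 1/3; intermediate values shown to 6 dp
curve data and Christoffel symbols at the stage parameters:
  tau = 0.000000: gamma = (0.250000, 0.250000), gamma' = (0.000000, 0.000000); Gamma_sss = 1.111753, Gamma_sst = 2.276830, Gamma_stt = -0.041157, Gamma_tss = -10.974594, Gamma_tst = -0.179426, Gamma_ttt = 0.132891
  tau = 0.166667: gamma = (0.250000, 0.250000), gamma' = (0.000000, 0.000000); Gamma_sss = 1.111753, Gamma_sst = 2.276830, Gamma_stt = -0.041157, Gamma_tss = -10.974594, Gamma_tst = -0.179426, Gamma_ttt = 0.132891
  tau = 0.333333: gamma = (0.250000, 0.250000), gamma' = (0.000000, 0.000000); Gamma_sss = 1.111753, Gamma_sst = 2.276830, Gamma_stt = -0.041157, Gamma_tss = -10.974594, Gamma_tst = -0.179426, Gamma_ttt = 0.132891
  tau = 0.500000: gamma = (0.250000, 0.250000), gamma' = (0.000000, 0.000000); Gamma_sss = 1.111753, Gamma_sst = 2.276830, Gamma_stt = -0.041157, Gamma_tss = -10.974594, Gamma_tst = -0.179426, Gamma_ttt = 0.132891
  tau = 0.666667: gamma = (0.250000, 0.250000), gamma' = (0.000000, 0.000000); Gamma_sss = 1.111753, Gamma_sst = 2.276830, Gamma_stt = -0.041157, Gamma_tss = -10.974594, Gamma_tst = -0.179426, Gamma_ttt = 0.132891
  tau = 0.833333: gamma = (0.250000, 0.250000), gamma' = (0.000000, 0.000000); Gamma_sss = 1.111753, Gamma_sst = 2.276830, Gamma_stt = -0.041157, Gamma_tss = -10.974594, Gamma_tst = -0.179426, Gamma_ttt = 0.132891
  tau = 1.000000: gamma = (0.250000, 0.250000), gamma' = (0.000000, 0.000000); Gamma_sss = 1.111753, Gamma_sst = 2.276830, Gamma_stt = -0.041157, Gamma_tss = -10.974594, Gamma_tst = -0.179426, Gamma_ttt = 0.132891
step 0: V^s = 1.3750, V^t = 1.2500
step 1: k1 = (0.000000, 0.000000), k2 = (0.000000, 0.000000), k3 = (0.000000, 0.000000), k4 = (0.000000, 0.000000); V <- V + (h/6)(k1 + 2k2 + 2k3 + k4): V^s = 1.3750, V^t = 1.2500
step 2: k1 = (0.000000, 0.000000), k2 = (0.000000, 0.000000), k3 = (0.000000, 0.000000), k4 = (0.000000, 0.000000); V <- V + (h/6)(k1 + 2k2 + 2k3 + k4): V^s = 1.3750, V^t = 1.2500
step 3: k1 = (0.000000, 0.000000), k2 = (0.000000, 0.000000), k3 = (0.000000, 0.000000), k4 = (0.000000, 0.000000); V <- V + (h/6)(k1 + 2k2 + 2k3 + k4): V^s = 1.3750, V^t = 1.2500

Answer: V^s = 1.3750, V^t = 1.2500


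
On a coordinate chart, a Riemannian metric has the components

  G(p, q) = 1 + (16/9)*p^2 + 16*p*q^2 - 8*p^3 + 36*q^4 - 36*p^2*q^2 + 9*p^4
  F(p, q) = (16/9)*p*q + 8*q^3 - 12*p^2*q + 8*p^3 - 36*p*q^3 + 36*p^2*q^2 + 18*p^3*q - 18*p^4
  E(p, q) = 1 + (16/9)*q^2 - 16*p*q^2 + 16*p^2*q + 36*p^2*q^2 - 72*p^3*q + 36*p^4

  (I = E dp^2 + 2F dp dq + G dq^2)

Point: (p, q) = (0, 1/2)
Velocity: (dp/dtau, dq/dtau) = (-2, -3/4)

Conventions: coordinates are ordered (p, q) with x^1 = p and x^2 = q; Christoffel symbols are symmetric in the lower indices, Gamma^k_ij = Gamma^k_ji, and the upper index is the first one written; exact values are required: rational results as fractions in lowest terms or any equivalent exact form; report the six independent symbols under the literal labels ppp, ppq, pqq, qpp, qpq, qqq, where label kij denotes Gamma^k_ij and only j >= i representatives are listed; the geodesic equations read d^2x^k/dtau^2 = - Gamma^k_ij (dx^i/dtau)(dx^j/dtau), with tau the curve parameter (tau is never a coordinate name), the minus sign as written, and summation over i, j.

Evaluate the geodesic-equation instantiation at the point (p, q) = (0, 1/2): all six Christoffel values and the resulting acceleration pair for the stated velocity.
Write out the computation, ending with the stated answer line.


E = 13/9, F = 1, G = 13/4 at the point
E_p = -4, E_q = 16/9, F_p = -65/18, F_q = 6, G_p = 4, G_q = 18
EG - F^2 = 133/36;  g^inv = (36/133) * [[13/4, -1], [-1, 13/9]]
first-kind symbols [ij,l] = (1/2)(d_i g_jl + d_j g_il - d_l g_ij): [pp,p] = E_p/2 = -2, [pp,q] = F_p - E_q/2 = -9/2, [pq,p] = E_q/2 = 8/9, [pq,q] = G_p/2 = 2, [qq,p] = F_q - G_p/2 = 4, [qq,q] = G_q/2 = 9
Gamma^p_ij = (G*[ij,p] - F*[ij,q])/(EG - F^2), Gamma^q_ij = (E*[ij,q] - F*[ij,p])/(EG - F^2)
Gamma_ppp = -72/133, Gamma_ppq = 32/133, Gamma_pqq = 144/133, Gamma_qpp = -162/133, Gamma_qpq = 72/133, Gamma_qqq = 324/133
d^2p/dtau^2 = -(Gamma_ppp*(-2)^2 + 2*Gamma_ppq*(-2)*(-3/4) + Gamma_pqq*(-3/4)^2) = 111/133
d^2q/dtau^2 = -(Gamma_qpp*(-2)^2 + 2*Gamma_qpq*(-2)*(-3/4) + Gamma_qqq*(-3/4)^2) = 999/532

Answer: Gamma_ppp = -72/133, Gamma_ppq = 32/133, Gamma_pqq = 144/133, Gamma_qpp = -162/133, Gamma_qpq = 72/133, Gamma_qqq = 324/133; accelerations (d^2p/dtau^2, d^2q/dtau^2) = (111/133, 999/532)


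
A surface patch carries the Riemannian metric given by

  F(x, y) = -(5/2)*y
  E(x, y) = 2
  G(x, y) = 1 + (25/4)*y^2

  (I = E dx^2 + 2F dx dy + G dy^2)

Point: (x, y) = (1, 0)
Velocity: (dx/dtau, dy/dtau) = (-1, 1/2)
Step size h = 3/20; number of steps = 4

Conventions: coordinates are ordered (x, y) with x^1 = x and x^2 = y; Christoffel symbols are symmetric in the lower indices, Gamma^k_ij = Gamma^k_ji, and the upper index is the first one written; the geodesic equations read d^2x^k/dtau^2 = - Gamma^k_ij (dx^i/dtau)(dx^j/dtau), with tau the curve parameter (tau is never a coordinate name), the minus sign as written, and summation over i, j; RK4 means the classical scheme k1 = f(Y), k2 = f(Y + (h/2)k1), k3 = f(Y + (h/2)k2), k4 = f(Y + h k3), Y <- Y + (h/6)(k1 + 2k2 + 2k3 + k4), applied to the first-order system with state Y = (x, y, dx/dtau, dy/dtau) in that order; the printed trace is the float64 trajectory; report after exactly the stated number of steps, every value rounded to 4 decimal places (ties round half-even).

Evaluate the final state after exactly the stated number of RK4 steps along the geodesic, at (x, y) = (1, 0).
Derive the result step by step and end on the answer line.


f(Y) = (dx/dtau, dy/dtau, -Gamma^x_ij Y'^i Y'^j, -Gamma^y_ij Y'^i Y'^j) with the Gammas evaluated at the stage position; h = 0.150000; intermediate values shown to 6 dp
step 0: x = 1.0000, y = 0.0000, dx/dtau = -1.0000, dy/dtau = 0.5000
step 1:
  k1: at (x, y) = (1.000000, 0.000000), (dx/dtau, dy/dtau) = (-1.000000, 0.500000); Gamma_xxx = 0.000000, Gamma_xxy = 0.000000, Gamma_xyy = -1.250000, Gamma_yxx = 0.000000, Gamma_yxy = 0.000000, Gamma_yyy = 0.000000; k1 = (-1.000000, 0.500000, 0.312500, 0.000000)
  k2: at (x, y) = (0.925000, 0.037500), (dx/dtau, dy/dtau) = (-0.976562, 0.500000); Gamma_xxx = 0.000000, Gamma_xxy = 0.000000, Gamma_xyy = -1.244531, Gamma_yxx = 0.000000, Gamma_yxy = 0.000000, Gamma_yyy = 0.116675; k2 = (-0.976562, 0.500000, 0.311133, -0.029169)
  k3: at (x, y) = (0.926758, 0.037500), (dx/dtau, dy/dtau) = (-0.976665, 0.497812); Gamma_xxx = 0.000000, Gamma_xxy = 0.000000, Gamma_xyy = -1.244531, Gamma_yxx = 0.000000, Gamma_yxy = 0.000000, Gamma_yyy = 0.116675; k3 = (-0.976665, 0.497812, 0.308416, -0.028914)
  k4: at (x, y) = (0.853500, 0.074672), (dx/dtau, dy/dtau) = (-0.953738, 0.495663); Gamma_xxx = 0.000000, Gamma_xxy = 0.000000, Gamma_xyy = -1.228592, Gamma_yxx = 0.000000, Gamma_yxy = 0.000000, Gamma_yyy = 0.229353; k4 = (-0.953738, 0.495663, 0.301843, -0.056348)
  Y <- Y + (h/6)(k1 + 2k2 + 2k3 + k4): x = 0.8535, y = 0.0748, dx/dtau = -0.9537, dy/dtau = 0.4957
step 2:
  k1: at (x, y) = (0.853495, 0.074782), (dx/dtau, dy/dtau) = (-0.953664, 0.495687); Gamma_xxx = 0.000000, Gamma_xxy = 0.000000, Gamma_xyy = -1.228530, Gamma_yxx = 0.000000, Gamma_yxy = 0.000000, Gamma_yyy = 0.229680; k1 = (-0.953664, 0.495687, 0.301857, -0.056434)
  k2: at (x, y) = (0.781970, 0.111959), (dx/dtau, dy/dtau) = (-0.931025, 0.491455); Gamma_xxx = 0.000000, Gamma_xxy = 0.000000, Gamma_xyy = -1.202882, Gamma_yxx = 0.000000, Gamma_yxy = 0.000000, Gamma_yyy = 0.336683; k2 = (-0.931025, 0.491455, 0.290529, -0.081318)
  k3: at (x, y) = (0.783668, 0.111641), (dx/dtau, dy/dtau) = (-0.931874, 0.489588); Gamma_xxx = 0.000000, Gamma_xxy = 0.000000, Gamma_xyy = -1.203139, Gamma_yxx = 0.000000, Gamma_yxy = 0.000000, Gamma_yyy = 0.335800; k3 = (-0.931874, 0.489588, 0.288388, -0.080490)
  k4: at (x, y) = (0.713714, 0.148220), (dx/dtau, dy/dtau) = (-0.910406, 0.483614); Gamma_xxx = 0.000000, Gamma_xxy = 0.000000, Gamma_xyy = -1.169696, Gamma_yxx = 0.000000, Gamma_yxy = 0.000000, Gamma_yyy = 0.433432; k4 = (-0.910406, 0.483614, 0.273571, -0.101372)
  Y <- Y + (h/6)(k1 + 2k2 + 2k3 + k4): x = 0.7137, y = 0.1483, dx/dtau = -0.9103, dy/dtau = 0.4837
step 3:
  k1: at (x, y) = (0.713748, 0.148317), (dx/dtau, dy/dtau) = (-0.910332, 0.483652); Gamma_xxx = 0.000000, Gamma_xxy = 0.000000, Gamma_xyy = -1.169598, Gamma_yxx = 0.000000, Gamma_yxy = 0.000000, Gamma_yyy = 0.433678; k1 = (-0.910332, 0.483652, 0.273591, -0.101445)
  k2: at (x, y) = (0.645474, 0.184591), (dx/dtau, dy/dtau) = (-0.889813, 0.476043); Gamma_xxx = 0.000000, Gamma_xxy = 0.000000, Gamma_xyy = -1.129708, Gamma_yxx = 0.000000, Gamma_yxy = 0.000000, Gamma_yyy = 0.521334; k2 = (-0.889813, 0.476043, 0.256011, -0.118143)
  k3: at (x, y) = (0.647013, 0.184020), (dx/dtau, dy/dtau) = (-0.891132, 0.474791); Gamma_xxx = 0.000000, Gamma_xxy = 0.000000, Gamma_xyy = -1.130380, Gamma_yxx = 0.000000, Gamma_yxy = 0.000000, Gamma_yyy = 0.520031; k3 = (-0.891132, 0.474791, 0.254817, -0.117229)
  k4: at (x, y) = (0.580079, 0.219535), (dx/dtau, dy/dtau) = (-0.872110, 0.466067); Gamma_xxx = 0.000000, Gamma_xxy = 0.000000, Gamma_xyy = -1.086378, Gamma_yxx = 0.000000, Gamma_yxy = 0.000000, Gamma_yyy = 0.596247; k4 = (-0.872110, 0.466067, 0.235982, -0.129516)
  Y <- Y + (h/6)(k1 + 2k2 + 2k3 + k4): x = 0.5801, y = 0.2196, dx/dtau = -0.8721, dy/dtau = 0.4661
step 4:
  k1: at (x, y) = (0.580140, 0.219602), (dx/dtau, dy/dtau) = (-0.872052, 0.466109); Gamma_xxx = 0.000000, Gamma_xxy = 0.000000, Gamma_xyy = -1.086293, Gamma_yxx = 0.000000, Gamma_yxy = 0.000000, Gamma_yyy = 0.596379; k1 = (-0.872052, 0.466109, 0.236005, -0.129568)
  k2: at (x, y) = (0.514736, 0.254560), (dx/dtau, dy/dtau) = (-0.854351, 0.456391); Gamma_xxx = 0.000000, Gamma_xxy = 0.000000, Gamma_xyy = -1.039499, Gamma_yxx = 0.000000, Gamma_yxy = 0.000000, Gamma_yyy = 0.661537; k2 = (-0.854351, 0.456391, 0.216521, -0.137794)
  k3: at (x, y) = (0.516064, 0.253831), (dx/dtau, dy/dtau) = (-0.855813, 0.455774); Gamma_xxx = 0.000000, Gamma_xxy = 0.000000, Gamma_xyy = -1.040501, Gamma_yxx = 0.000000, Gamma_yxy = 0.000000, Gamma_yyy = 0.660278; k3 = (-0.855813, 0.455774, 0.216144, -0.137160)
  k4: at (x, y) = (0.451768, 0.287968), (dx/dtau, dy/dtau) = (-0.839630, 0.445535); Gamma_xxx = 0.000000, Gamma_xxy = 0.000000, Gamma_xyy = -0.992740, Gamma_yxx = 0.000000, Gamma_yxy = 0.000000, Gamma_yyy = 0.714692; k4 = (-0.839630, 0.445535, 0.197060, -0.141867)
  Y <- Y + (h/6)(k1 + 2k2 + 2k3 + k4): x = 0.4518, y = 0.2880, dx/dtau = -0.8396, dy/dtau = 0.4456

Answer: x = 0.4518, y = 0.2880, dx/dtau = -0.8396, dy/dtau = 0.4456


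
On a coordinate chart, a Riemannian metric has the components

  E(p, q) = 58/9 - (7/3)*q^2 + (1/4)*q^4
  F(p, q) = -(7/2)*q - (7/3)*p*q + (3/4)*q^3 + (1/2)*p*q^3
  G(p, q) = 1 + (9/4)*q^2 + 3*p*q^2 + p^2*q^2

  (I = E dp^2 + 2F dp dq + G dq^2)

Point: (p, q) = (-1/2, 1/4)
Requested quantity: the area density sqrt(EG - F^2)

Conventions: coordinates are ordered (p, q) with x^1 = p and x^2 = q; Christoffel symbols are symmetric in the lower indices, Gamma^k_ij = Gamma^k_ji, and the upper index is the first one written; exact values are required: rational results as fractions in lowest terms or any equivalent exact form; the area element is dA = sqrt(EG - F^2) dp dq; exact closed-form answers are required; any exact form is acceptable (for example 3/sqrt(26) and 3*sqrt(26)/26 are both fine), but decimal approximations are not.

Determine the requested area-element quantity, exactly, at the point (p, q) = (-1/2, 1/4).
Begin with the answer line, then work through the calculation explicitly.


Answer: sqrt(EG - F^2) = sqrt(58633)/96

E = 58057/9216, F = -221/384, G = 17/16; EG - F^2 = 58633/9216


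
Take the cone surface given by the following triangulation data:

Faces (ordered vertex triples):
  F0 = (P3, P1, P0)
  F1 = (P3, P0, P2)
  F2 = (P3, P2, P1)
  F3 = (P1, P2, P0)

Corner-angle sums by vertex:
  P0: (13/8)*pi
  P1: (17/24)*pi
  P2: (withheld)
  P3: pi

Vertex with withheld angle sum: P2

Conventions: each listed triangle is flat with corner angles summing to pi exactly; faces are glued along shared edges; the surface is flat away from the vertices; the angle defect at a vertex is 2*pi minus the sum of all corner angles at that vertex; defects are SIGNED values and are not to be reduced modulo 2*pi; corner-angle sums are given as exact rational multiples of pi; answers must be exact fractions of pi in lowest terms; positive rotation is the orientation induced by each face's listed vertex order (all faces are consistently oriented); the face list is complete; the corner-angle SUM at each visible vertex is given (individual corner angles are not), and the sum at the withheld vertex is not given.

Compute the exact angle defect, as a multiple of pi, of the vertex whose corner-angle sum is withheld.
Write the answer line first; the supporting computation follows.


Answer: defect(P2) = (4/3)*pi

V = 4, E = 6, F = 4; chi = V - E + F = 2
Gauss-Bonnet: total defect = 2*pi*chi = 4*pi; visible defects sum to (8/3)*pi


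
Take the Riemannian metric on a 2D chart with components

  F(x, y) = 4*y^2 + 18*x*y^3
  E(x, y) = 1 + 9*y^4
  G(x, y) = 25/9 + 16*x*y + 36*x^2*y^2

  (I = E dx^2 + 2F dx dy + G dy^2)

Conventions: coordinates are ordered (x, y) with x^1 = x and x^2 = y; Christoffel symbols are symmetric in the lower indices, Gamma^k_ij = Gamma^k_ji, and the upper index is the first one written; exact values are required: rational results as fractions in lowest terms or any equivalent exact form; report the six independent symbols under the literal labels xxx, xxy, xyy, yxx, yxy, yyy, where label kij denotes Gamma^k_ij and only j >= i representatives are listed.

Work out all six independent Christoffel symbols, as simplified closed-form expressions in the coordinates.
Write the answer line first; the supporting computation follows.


Answer: Gamma_xxx = 0, Gamma_xxy = 162*y^3/(324*x^2*y^2 + 144*x*y + 81*y^4 + 25), Gamma_xyy = 162*x*y^2/(324*x^2*y^2 + 144*x*y + 81*y^4 + 25), Gamma_yxx = 0, Gamma_yxy = (324*x*y^2 + 72*y)/(324*x^2*y^2 + 144*x*y + 81*y^4 + 25), Gamma_yyy = (324*x^2*y + 72*x)/(324*x^2*y^2 + 144*x*y + 81*y^4 + 25)

E = 1 + 9*y^4; F = 4*y^2 + 18*x*y^3; G = 25/9 + 16*x*y + 36*x^2*y^2
Gamma^k_ij = (1/2) g^{kl} (d_i g_jl + d_j g_il - d_l g_ij), with g^inv = (1/(EG-F^2)) [[G, -F], [-F, E]]
first partials: E_x = 0, E_y = 36*y^3, F_x = 18*y^3, F_y = 8*y + 54*x*y^2, G_x = 16*y + 72*x*y^2, G_y = 16*x + 72*x^2*y
D = EG - F^2 = 25/9 + 16*x*y + 9*y^4 + 36*x^2*y^2
expanded: Gamma^x_xx = (G E_x - 2F F_x + F E_y)/(2D), Gamma^x_xy = (G E_y - F G_x)/(2D), Gamma^x_yy = (2G F_y - G G_x - F G_y)/(2D), Gamma^y_xx = (2E F_x - E E_y - F E_x)/(2D), Gamma^y_xy = (E G_x - F E_y)/(2D), Gamma^y_yy = (E G_y - 2F F_y + F G_x)/(2D); substitute and cancel common factors


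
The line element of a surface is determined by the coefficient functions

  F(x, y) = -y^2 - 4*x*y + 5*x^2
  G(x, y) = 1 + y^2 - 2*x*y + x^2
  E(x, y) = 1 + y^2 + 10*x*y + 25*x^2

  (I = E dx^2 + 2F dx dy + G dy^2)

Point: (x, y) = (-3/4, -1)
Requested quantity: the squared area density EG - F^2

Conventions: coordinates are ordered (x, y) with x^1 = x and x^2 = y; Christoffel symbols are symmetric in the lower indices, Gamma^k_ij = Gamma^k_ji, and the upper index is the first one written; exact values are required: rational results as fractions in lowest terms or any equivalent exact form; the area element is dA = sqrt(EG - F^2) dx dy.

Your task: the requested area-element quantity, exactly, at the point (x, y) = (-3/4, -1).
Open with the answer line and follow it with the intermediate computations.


Answer: EG - F^2 = 189/8

E = 377/16, F = -19/16, G = 17/16; EG - F^2 = 189/8


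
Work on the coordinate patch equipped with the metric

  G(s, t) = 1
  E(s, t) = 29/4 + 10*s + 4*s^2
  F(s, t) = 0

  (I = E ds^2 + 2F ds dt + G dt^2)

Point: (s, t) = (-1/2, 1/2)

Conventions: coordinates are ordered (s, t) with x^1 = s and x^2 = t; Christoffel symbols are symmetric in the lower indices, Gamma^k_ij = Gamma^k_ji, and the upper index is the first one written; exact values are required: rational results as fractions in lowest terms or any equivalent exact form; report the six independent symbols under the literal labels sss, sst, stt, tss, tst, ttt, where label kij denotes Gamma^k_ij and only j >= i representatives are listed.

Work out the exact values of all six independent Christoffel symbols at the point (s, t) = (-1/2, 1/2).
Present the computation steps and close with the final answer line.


E = 13/4, F = 0, G = 1 at the point
E_s = 6, E_t = 0, F_s = 0, F_t = 0, G_s = 0, G_t = 0
EG - F^2 = 13/4;  g^inv = (4/13) * [[1, 0], [0, 13/4]]
first-kind symbols [ij,l] = (1/2)(d_i g_jl + d_j g_il - d_l g_ij): [ss,s] = E_s/2 = 3, [ss,t] = F_s - E_t/2 = 0, [st,s] = E_t/2 = 0, [st,t] = G_s/2 = 0, [tt,s] = F_t - G_s/2 = 0, [tt,t] = G_t/2 = 0
Gamma^s_ij = (G*[ij,s] - F*[ij,t])/(EG - F^2), Gamma^t_ij = (E*[ij,t] - F*[ij,s])/(EG - F^2)

Answer: Gamma_sss = 12/13, Gamma_sst = 0, Gamma_stt = 0, Gamma_tss = 0, Gamma_tst = 0, Gamma_ttt = 0
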